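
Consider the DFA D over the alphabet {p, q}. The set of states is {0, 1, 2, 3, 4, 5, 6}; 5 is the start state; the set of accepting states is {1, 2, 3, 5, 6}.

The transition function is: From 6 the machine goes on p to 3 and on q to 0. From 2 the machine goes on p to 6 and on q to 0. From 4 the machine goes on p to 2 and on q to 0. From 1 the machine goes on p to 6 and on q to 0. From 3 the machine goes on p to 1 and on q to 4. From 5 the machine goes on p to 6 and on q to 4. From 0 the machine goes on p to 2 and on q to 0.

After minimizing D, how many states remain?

Every state is reachable, so we keep all 7.
P0 = {1,2,3,5,6} | {0,4}.
The partition is now stable with 2 blocks: {1,2,3,5,6} | {0,4}.

2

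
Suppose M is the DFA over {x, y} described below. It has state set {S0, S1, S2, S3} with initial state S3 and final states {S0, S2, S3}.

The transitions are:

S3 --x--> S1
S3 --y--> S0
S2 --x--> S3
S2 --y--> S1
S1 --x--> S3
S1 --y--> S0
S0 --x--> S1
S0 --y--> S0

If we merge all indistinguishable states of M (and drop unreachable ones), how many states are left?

2

First remove the unreachable states {S2}; 3 states remain.
Initial partition by acceptance: {S0,S3} | {S1}.
No further refinement is possible. Final partition (2 blocks): {S0,S3} | {S1}.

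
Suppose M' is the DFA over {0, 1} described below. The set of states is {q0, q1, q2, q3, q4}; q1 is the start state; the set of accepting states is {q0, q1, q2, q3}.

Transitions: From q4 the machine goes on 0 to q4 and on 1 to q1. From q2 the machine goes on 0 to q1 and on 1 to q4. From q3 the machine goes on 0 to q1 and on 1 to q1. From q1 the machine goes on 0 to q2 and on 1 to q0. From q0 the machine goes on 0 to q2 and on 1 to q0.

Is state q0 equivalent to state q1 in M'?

Yes

Reachable states from the start: {q0,q1,q2,q4}. Unreachable: {q3} — drop them.
Initial partition by acceptance: {q0,q1,q2} | {q4}.
On input 1, block {q0,q1,q2} splits into {q0,q1} and {q2}.
No further refinement is possible. Final partition (3 blocks): {q0,q1} | {q4} | {q2}.
q0 and q1 lie in the same block of the stable partition, so they are equivalent — no string distinguishes them.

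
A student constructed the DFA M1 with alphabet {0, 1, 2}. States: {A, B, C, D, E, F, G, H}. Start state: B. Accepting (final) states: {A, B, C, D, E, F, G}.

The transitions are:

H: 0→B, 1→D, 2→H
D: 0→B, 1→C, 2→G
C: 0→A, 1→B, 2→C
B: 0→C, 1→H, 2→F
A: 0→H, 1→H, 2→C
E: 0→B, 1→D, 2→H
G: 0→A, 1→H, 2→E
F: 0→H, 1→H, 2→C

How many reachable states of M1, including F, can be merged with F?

Every state is reachable, so we keep all 8.
Initial partition by acceptance: {A,B,C,D,E,F,G} | {H}.
Split {A,B,C,D,E,F,G} by δ(·,0) → {B,C,D,E,G} and {A,F}.
Refine {B,C,D,E,G} on symbol 0: members go to different blocks, giving {B,D,E} and {C,G}.
On input 0, block {B,D,E} splits into {D,E} and {B}.
On input 1, block {D,E} splits into {D} and {E}.
Split {C,G} by δ(·,1) → {C} and {G}.
Stable partition: {D} | {H} | {A,F} | {C} | {B} | {E} | {G} — 7 equivalence classes.
State F belongs to the block {A,F}, which has 2 states.

2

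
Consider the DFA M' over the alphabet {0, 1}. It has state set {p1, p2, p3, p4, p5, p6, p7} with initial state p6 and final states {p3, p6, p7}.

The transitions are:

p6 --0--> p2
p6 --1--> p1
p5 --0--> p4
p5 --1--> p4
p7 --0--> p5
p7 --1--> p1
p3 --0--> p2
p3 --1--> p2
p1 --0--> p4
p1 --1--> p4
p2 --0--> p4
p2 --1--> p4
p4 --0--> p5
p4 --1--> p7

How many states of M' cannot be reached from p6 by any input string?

1

No path from p6 leads to p3; the other 6 states are all reachable.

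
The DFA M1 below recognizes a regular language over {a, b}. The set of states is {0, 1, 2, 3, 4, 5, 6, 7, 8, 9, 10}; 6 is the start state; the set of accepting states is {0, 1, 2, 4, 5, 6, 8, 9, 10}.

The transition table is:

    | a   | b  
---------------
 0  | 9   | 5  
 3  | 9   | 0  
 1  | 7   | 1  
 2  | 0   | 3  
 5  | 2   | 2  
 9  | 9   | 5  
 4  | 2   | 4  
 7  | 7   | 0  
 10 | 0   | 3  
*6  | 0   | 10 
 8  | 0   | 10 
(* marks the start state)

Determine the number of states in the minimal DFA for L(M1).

Reachable states from the start: {0,2,3,5,6,9,10}. Unreachable: {1,4,7,8} — drop them.
Start with accepting vs non-accepting: {0,2,5,6,9,10} | {3}.
Split {0,2,5,6,9,10} by δ(·,b) → {0,5,6,9} and {2,10}.
Refine {0,5,6,9} on symbol a: members go to different blocks, giving {0,6,9} and {5}.
Refine {0,6,9} on symbol b: members go to different blocks, giving {0,9} and {6}.
Stable partition: {0,9} | {3} | {2,10} | {5} | {6} — 5 equivalence classes.

5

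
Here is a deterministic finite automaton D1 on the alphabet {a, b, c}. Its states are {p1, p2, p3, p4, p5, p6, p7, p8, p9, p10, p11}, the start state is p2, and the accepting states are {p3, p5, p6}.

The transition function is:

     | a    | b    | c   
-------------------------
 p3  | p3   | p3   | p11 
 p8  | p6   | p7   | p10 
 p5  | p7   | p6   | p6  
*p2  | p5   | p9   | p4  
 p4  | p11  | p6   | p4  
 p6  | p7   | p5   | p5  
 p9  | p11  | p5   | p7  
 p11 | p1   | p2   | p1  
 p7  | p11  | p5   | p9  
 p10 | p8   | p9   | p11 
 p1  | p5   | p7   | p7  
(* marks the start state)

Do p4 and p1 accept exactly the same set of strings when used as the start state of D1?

States {p3,p8,p10} cannot be reached from the start state, so discard them.
Start with accepting vs non-accepting: {p5,p6} | {p1,p2,p4,p7,p9,p11}.
Refine {p1,p2,p4,p7,p9,p11} on symbol a: members go to different blocks, giving {p4,p7,p9,p11} and {p1,p2}.
Refine {p4,p7,p9,p11} on symbol a: members go to different blocks, giving {p4,p7,p9} and {p11}.
Stable partition: {p5,p6} | {p4,p7,p9} | {p1,p2} | {p11} — 4 equivalence classes.
p4 and p1 end up in different blocks, so they are distinguishable. For instance, the string 'a' is accepted from only p1.

No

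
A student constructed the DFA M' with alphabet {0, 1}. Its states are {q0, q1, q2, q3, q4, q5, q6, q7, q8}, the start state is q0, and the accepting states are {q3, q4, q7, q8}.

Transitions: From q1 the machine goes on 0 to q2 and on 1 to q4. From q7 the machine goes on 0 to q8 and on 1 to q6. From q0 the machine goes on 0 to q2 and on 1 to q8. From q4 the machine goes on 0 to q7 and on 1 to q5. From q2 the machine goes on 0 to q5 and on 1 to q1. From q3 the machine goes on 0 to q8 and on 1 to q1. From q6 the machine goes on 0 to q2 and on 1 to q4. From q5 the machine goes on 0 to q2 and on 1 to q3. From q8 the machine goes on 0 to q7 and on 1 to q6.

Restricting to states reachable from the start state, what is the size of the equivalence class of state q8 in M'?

Every state is reachable, so we keep all 9.
Start with accepting vs non-accepting: {q3,q4,q7,q8} | {q0,q1,q2,q5,q6}.
Split {q0,q1,q2,q5,q6} by δ(·,1) → {q0,q1,q5,q6} and {q2}.
No further refinement is possible. Final partition (3 blocks): {q3,q4,q7,q8} | {q0,q1,q5,q6} | {q2}.
State q8 belongs to the block {q3,q4,q7,q8}, which has 4 states.

4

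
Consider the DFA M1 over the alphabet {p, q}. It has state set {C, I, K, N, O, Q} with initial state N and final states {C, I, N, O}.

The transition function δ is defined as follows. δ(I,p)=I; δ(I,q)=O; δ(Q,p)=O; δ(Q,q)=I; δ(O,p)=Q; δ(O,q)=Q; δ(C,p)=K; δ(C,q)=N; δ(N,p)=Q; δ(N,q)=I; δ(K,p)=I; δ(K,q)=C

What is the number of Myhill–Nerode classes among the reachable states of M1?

States {C,K} cannot be reached from the start state, so discard them.
Start with accepting vs non-accepting: {I,N,O} | {Q}.
Split {I,N,O} by δ(·,p) → {N,O} and {I}.
On input q, block {N,O} splits into {O} and {N}.
No further refinement is possible. Final partition (4 blocks): {O} | {Q} | {I} | {N}.

4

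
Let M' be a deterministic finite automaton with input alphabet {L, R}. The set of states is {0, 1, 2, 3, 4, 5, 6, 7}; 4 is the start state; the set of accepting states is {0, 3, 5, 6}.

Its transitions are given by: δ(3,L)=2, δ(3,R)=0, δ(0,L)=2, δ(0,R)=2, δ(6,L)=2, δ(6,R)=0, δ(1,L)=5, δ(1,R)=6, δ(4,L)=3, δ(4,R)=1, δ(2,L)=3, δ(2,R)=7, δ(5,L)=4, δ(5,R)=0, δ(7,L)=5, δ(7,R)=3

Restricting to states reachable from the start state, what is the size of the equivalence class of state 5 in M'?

All states are reachable from the start state.
P0 = {0,3,5,6} | {1,2,4,7}.
Split {0,3,5,6} by δ(·,R) → {3,5,6} and {0}.
On input R, block {1,2,4,7} splits into {1,7} and {2,4}.
No further refinement is possible. Final partition (4 blocks): {3,5,6} | {1,7} | {0} | {2,4}.
The equivalence class containing 5 is {3,5,6}, of size 3.

3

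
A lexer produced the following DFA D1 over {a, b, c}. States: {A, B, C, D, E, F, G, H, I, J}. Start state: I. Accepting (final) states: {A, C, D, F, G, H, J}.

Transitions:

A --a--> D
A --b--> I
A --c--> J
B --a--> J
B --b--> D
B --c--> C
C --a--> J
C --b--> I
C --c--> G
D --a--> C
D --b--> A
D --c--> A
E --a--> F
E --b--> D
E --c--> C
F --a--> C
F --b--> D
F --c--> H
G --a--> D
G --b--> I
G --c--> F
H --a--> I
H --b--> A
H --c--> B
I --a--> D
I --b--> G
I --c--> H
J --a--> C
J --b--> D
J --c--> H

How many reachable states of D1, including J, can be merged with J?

2

First remove the unreachable states {E}; 9 states remain.
Initial partition by acceptance: {A,C,D,F,G,H,J} | {B,I}.
Split {A,C,D,F,G,H,J} by δ(·,a) → {A,C,D,F,G,J} and {H}.
Split {A,C,D,F,G,J} by δ(·,b) → {A,C,G} and {D,F,J}.
On input c, block {A,C,G} splits into {A,G} and {C}.
Refine {B,I} on symbol b: members go to different blocks, giving {B} and {I}.
On input b, block {D,F,J} splits into {F,J} and {D}.
No further refinement is possible. Final partition (7 blocks): {A,G} | {B} | {H} | {F,J} | {C} | {I} | {D}.
State J belongs to the block {F,J}, which has 2 states.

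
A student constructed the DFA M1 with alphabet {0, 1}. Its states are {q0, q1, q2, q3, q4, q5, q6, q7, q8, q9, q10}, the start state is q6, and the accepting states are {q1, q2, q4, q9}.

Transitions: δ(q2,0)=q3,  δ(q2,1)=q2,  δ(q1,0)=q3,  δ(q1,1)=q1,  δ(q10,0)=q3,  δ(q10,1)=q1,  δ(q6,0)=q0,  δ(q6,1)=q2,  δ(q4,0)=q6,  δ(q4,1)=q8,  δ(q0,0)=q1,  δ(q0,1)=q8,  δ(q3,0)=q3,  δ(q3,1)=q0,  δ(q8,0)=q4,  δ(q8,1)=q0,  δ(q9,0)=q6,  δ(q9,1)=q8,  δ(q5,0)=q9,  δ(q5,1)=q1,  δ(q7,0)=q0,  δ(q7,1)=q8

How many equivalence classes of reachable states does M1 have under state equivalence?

Reachable states from the start: {q0,q1,q2,q3,q4,q6,q8}. Unreachable: {q5,q7,q9,q10} — drop them.
P0 = {q1,q2,q4} | {q0,q3,q6,q8}.
Refine {q1,q2,q4} on symbol 1: members go to different blocks, giving {q1,q2} and {q4}.
Split {q0,q3,q6,q8} by δ(·,0) → {q3,q6} and {q0} and {q8}.
Refine {q3,q6} on symbol 0: members go to different blocks, giving {q3} and {q6}.
No further refinement is possible. Final partition (6 blocks): {q1,q2} | {q3} | {q4} | {q0} | {q8} | {q6}.

6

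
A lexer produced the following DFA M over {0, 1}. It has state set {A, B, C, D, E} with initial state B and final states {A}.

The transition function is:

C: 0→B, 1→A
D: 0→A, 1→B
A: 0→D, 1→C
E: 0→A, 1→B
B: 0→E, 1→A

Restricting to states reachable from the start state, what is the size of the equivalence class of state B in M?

1

Every state is reachable, so we keep all 5.
Start with accepting vs non-accepting: {A} | {B,C,D,E}.
On input 0, block {B,C,D,E} splits into {B,C} and {D,E}.
On input 0, block {B,C} splits into {B} and {C}.
Stable partition: {A} | {B} | {D,E} | {C} — 4 equivalence classes.
State B belongs to the block {B}, which has 1 states.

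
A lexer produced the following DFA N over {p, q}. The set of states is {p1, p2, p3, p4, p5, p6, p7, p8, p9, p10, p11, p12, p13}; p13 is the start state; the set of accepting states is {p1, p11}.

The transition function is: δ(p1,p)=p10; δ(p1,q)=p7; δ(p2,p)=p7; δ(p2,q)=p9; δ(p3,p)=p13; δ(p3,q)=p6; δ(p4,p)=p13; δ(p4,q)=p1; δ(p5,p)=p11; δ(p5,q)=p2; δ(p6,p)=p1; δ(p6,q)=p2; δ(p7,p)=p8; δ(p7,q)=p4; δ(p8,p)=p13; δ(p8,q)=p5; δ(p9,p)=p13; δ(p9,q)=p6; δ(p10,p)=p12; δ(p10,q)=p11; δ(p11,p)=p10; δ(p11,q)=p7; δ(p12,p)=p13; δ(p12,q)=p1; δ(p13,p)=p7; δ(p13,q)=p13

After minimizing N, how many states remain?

States {p3} cannot be reached from the start state, so discard them.
Start with accepting vs non-accepting: {p1,p11} | {p2,p4,p5,p6,p7,p8,p9,p10,p12,p13}.
Split {p2,p4,p5,p6,p7,p8,p9,p10,p12,p13} by δ(·,p) → {p2,p4,p7,p8,p9,p10,p12,p13} and {p5,p6}.
On input q, block {p2,p4,p7,p8,p9,p10,p12,p13} splits into {p2,p7,p13} and {p4,p10,p12} and {p8,p9}.
Split {p2,p7,p13} by δ(·,p) → {p2,p13} and {p7}.
On input q, block {p2,p13} splits into {p2} and {p13}.
On input p, block {p4,p10,p12} splits into {p4,p12} and {p10}.
Stable partition: {p1,p11} | {p2} | {p5,p6} | {p4,p12} | {p8,p9} | {p7} | {p13} | {p10} — 8 equivalence classes.

8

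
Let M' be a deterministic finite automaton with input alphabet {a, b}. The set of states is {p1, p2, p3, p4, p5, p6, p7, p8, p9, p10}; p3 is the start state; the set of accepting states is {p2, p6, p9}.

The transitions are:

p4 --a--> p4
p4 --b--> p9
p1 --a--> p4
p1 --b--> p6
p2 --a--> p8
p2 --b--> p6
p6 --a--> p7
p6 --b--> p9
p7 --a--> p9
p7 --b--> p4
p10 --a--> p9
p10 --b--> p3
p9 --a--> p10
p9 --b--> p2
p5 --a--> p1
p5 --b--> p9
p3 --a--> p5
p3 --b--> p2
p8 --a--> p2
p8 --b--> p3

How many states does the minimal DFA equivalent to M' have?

Initial partition by acceptance: {p2,p6,p9} | {p1,p3,p4,p5,p7,p8,p10}.
Split {p1,p3,p4,p5,p7,p8,p10} by δ(·,a) → {p1,p3,p4,p5} and {p7,p8,p10}.
No further refinement is possible. Final partition (3 blocks): {p2,p6,p9} | {p1,p3,p4,p5} | {p7,p8,p10}.

3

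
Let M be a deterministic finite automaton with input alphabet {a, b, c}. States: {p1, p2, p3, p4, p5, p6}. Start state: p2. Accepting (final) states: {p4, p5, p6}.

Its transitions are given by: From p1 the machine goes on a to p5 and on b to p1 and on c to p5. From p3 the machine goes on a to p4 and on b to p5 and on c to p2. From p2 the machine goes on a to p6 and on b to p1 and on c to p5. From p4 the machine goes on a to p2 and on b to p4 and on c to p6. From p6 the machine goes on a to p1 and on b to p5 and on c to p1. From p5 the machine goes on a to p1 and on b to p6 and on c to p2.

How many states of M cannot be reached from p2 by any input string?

2

No path from p2 leads to p3, p4; the other 4 states are all reachable.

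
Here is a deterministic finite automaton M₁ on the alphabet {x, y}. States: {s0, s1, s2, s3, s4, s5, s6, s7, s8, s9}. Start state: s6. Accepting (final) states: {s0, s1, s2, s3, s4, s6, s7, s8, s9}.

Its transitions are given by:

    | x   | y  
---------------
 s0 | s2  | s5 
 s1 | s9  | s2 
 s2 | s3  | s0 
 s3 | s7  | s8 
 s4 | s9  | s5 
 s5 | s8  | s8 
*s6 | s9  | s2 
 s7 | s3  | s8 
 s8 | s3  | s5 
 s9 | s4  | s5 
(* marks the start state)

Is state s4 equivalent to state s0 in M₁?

Reachable states from the start: {s0,s2,s3,s4,s5,s6,s7,s8,s9}. Unreachable: {s1} — drop them.
P0 = {s0,s2,s3,s4,s6,s7,s8,s9} | {s5}.
Split {s0,s2,s3,s4,s6,s7,s8,s9} by δ(·,y) → {s0,s4,s8,s9} and {s2,s3,s6,s7}.
Split {s0,s4,s8,s9} by δ(·,x) → {s0,s8} and {s4,s9}.
Split {s2,s3,s6,s7} by δ(·,x) → {s2,s3,s7} and {s6}.
No further refinement is possible. Final partition (5 blocks): {s0,s8} | {s5} | {s2,s3,s7} | {s4,s9} | {s6}.
s4 and s0 end up in different blocks, so they are distinguishable. For instance, the string 'xy' is accepted from only s0.

No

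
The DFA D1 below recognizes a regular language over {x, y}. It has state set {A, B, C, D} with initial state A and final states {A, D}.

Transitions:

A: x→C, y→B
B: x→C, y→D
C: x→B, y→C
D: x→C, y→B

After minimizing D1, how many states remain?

All states are reachable from the start state.
Initial partition by acceptance: {A,D} | {B,C}.
Split {B,C} by δ(·,y) → {B} and {C}.
No further refinement is possible. Final partition (3 blocks): {A,D} | {B} | {C}.

3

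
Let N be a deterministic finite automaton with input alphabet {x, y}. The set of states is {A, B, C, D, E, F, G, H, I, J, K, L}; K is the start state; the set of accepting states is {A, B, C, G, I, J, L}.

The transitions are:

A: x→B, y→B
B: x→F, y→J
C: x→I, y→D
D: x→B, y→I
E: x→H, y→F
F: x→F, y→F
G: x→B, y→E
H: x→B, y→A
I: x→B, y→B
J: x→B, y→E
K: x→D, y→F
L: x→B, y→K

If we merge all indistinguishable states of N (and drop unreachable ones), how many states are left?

Reachable states from the start: {A,B,D,E,F,H,I,J,K}. Unreachable: {C,G,L} — drop them.
Initial partition by acceptance: {A,B,I,J} | {D,E,F,H,K}.
Refine {A,B,I,J} on symbol x: members go to different blocks, giving {A,I,J} and {B}.
Refine {A,I,J} on symbol y: members go to different blocks, giving {A,I} and {J}.
Split {D,E,F,H,K} by δ(·,x) → {E,F,K} and {D,H}.
On input x, block {E,F,K} splits into {E,K} and {F}.
Stable partition: {A,I} | {E,K} | {B} | {J} | {D,H} | {F} — 6 equivalence classes.

6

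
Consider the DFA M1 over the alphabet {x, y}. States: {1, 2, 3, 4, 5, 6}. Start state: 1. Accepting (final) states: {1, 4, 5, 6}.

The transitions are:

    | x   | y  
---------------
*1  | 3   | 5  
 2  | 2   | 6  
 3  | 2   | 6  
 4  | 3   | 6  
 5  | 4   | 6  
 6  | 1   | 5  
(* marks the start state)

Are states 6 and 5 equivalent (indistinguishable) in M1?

P0 = {1,4,5,6} | {2,3}.
Refine {1,4,5,6} on symbol x: members go to different blocks, giving {1,4} and {5,6}.
Stable partition: {1,4} | {2,3} | {5,6} — 3 equivalence classes.
6 and 5 lie in the same block of the stable partition, so they are equivalent — no string distinguishes them.

Yes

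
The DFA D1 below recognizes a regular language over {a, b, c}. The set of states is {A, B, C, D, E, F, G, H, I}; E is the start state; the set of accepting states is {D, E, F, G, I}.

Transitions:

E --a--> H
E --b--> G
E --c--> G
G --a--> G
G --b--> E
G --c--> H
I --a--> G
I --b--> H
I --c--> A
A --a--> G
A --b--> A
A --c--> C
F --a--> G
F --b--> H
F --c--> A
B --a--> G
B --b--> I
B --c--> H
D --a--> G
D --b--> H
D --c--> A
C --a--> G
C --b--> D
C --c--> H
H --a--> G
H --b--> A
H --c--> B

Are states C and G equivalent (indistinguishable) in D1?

No

States {F} cannot be reached from the start state, so discard them.
P0 = {D,E,G,I} | {A,B,C,H}.
Refine {D,E,G,I} on symbol a: members go to different blocks, giving {D,G,I} and {E}.
Split {D,G,I} by δ(·,b) → {D,I} and {G}.
On input b, block {A,B,C,H} splits into {A,H} and {B,C}.
Stable partition: {D,I} | {A,H} | {E} | {G} | {B,C} — 5 equivalence classes.
C and G end up in different blocks, so they are distinguishable. For instance, the string 'ε' is accepted from only G.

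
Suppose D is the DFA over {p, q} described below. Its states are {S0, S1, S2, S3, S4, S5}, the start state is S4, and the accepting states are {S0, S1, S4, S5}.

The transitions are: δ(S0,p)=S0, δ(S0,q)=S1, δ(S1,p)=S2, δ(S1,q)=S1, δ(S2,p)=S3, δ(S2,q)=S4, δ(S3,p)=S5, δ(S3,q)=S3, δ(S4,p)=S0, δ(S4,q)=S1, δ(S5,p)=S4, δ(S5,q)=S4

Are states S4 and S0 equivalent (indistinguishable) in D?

P0 = {S0,S1,S4,S5} | {S2,S3}.
Refine {S0,S1,S4,S5} on symbol p: members go to different blocks, giving {S0,S4,S5} and {S1}.
Split {S0,S4,S5} by δ(·,q) → {S0,S4} and {S5}.
On input p, block {S2,S3} splits into {S2} and {S3}.
The partition is now stable with 5 blocks: {S0,S4} | {S2} | {S1} | {S5} | {S3}.
S4 and S0 lie in the same block of the stable partition, so they are equivalent — no string distinguishes them.

Yes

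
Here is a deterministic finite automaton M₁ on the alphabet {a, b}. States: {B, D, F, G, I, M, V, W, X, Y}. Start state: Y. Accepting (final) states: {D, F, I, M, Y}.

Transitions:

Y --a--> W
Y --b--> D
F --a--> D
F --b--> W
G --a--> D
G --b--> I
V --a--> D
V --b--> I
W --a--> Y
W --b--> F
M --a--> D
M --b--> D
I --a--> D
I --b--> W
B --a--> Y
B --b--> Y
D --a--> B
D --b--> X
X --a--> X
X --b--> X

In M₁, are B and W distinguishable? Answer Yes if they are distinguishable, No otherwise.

Yes

States {G,I,M,V} cannot be reached from the start state, so discard them.
Start with accepting vs non-accepting: {D,F,Y} | {B,W,X}.
Refine {D,F,Y} on symbol a: members go to different blocks, giving {D,Y} and {F}.
On input b, block {D,Y} splits into {D} and {Y}.
On input a, block {B,W,X} splits into {B,W} and {X}.
Refine {B,W} on symbol b: members go to different blocks, giving {B} and {W}.
Stable partition: {D} | {B} | {F} | {Y} | {X} | {W} — 6 equivalence classes.
B and W end up in different blocks, so they are distinguishable. For instance, the string 'ba' is accepted from only W.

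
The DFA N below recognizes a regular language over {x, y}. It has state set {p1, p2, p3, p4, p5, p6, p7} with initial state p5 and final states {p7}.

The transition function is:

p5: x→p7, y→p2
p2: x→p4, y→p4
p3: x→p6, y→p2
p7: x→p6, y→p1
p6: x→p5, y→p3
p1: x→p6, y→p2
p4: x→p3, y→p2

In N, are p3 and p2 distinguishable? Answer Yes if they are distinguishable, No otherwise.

Initial partition by acceptance: {p7} | {p1,p2,p3,p4,p5,p6}.
Refine {p1,p2,p3,p4,p5,p6} on symbol x: members go to different blocks, giving {p1,p2,p3,p4,p6} and {p5}.
On input x, block {p1,p2,p3,p4,p6} splits into {p1,p2,p3,p4} and {p6}.
On input x, block {p1,p2,p3,p4} splits into {p1,p3} and {p2,p4}.
Refine {p2,p4} on symbol x: members go to different blocks, giving {p2} and {p4}.
The partition is now stable with 6 blocks: {p7} | {p1,p3} | {p5} | {p6} | {p2} | {p4}.
p3 and p2 end up in different blocks, so they are distinguishable. For instance, the string 'xxx' is accepted from only p3.

Yes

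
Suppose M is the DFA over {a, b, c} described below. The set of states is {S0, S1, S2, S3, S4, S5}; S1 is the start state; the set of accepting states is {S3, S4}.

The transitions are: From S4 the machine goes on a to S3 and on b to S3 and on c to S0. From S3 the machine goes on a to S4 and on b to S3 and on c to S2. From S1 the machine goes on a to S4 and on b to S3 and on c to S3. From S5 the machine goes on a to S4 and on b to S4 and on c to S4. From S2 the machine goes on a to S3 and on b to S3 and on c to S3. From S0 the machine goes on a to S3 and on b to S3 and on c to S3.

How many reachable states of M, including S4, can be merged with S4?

2

Reachable states from the start: {S0,S1,S2,S3,S4}. Unreachable: {S5} — drop them.
P0 = {S3,S4} | {S0,S1,S2}.
Stable partition: {S3,S4} | {S0,S1,S2} — 2 equivalence classes.
The equivalence class containing S4 is {S3,S4}, of size 2.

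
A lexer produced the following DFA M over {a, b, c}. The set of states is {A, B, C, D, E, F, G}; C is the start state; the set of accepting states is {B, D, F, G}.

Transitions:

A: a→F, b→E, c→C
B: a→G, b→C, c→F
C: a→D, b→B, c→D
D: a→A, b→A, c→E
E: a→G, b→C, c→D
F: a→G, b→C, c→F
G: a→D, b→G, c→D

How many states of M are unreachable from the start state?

0

A breadth-first search from the start state visits every state.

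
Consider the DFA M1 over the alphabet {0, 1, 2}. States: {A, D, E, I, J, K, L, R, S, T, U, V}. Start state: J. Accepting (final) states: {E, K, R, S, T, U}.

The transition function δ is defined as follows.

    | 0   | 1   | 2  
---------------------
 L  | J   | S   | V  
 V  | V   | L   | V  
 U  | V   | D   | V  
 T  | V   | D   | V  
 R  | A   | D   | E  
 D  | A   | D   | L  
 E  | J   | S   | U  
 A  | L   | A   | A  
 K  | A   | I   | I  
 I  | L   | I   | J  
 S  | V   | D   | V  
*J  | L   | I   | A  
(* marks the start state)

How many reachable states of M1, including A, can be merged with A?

States {E,K,R,T,U} cannot be reached from the start state, so discard them.
Initial partition by acceptance: {S} | {A,D,I,J,L,V}.
On input 1, block {A,D,I,J,L,V} splits into {A,D,I,J,V} and {L}.
On input 0, block {A,D,I,J,V} splits into {A,I,J} and {D,V}.
Split {D,V} by δ(·,0) → {D} and {V}.
Stable partition: {S} | {A,I,J} | {L} | {D} | {V} — 5 equivalence classes.
The equivalence class containing A is {A,I,J}, of size 3.

3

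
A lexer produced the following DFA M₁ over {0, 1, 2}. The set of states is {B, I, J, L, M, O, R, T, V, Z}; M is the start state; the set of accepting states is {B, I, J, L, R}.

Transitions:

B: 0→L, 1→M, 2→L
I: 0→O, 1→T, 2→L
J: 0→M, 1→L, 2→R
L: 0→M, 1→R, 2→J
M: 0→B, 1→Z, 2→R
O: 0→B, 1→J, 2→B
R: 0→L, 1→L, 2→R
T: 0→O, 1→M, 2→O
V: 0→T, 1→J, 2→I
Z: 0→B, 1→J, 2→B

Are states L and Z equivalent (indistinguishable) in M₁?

Reachable states from the start: {B,J,L,M,R,Z}. Unreachable: {I,O,T,V} — drop them.
P0 = {B,J,L,R} | {M,Z}.
On input 0, block {B,J,L,R} splits into {B,R} and {J,L}.
Refine {B,R} on symbol 1: members go to different blocks, giving {B} and {R}.
Split {M,Z} by δ(·,1) → {Z} and {M}.
On input 1, block {J,L} splits into {J} and {L}.
No further refinement is possible. Final partition (6 blocks): {B} | {Z} | {J} | {R} | {M} | {L}.
L and Z end up in different blocks, so they are distinguishable. For instance, the string 'ε' is accepted from only L.

No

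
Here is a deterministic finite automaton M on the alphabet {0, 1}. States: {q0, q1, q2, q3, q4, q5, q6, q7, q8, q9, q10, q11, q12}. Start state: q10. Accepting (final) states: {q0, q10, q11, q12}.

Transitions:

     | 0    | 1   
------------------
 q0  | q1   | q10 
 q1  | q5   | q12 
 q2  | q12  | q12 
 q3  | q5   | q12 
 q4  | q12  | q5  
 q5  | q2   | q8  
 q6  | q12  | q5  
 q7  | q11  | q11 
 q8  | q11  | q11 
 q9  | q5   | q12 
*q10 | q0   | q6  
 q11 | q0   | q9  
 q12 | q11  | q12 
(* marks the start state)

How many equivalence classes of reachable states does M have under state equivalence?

9

First remove the unreachable states {q3,q4,q7}; 10 states remain.
Start with accepting vs non-accepting: {q0,q10,q11,q12} | {q1,q2,q5,q6,q8,q9}.
Split {q0,q10,q11,q12} by δ(·,0) → {q10,q11,q12} and {q0}.
On input 0, block {q10,q11,q12} splits into {q10,q11} and {q12}.
Split {q1,q2,q5,q6,q8,q9} by δ(·,0) → {q1,q5,q9} and {q2,q6} and {q8}.
On input 1, block {q10,q11} splits into {q10} and {q11}.
Refine {q1,q5,q9} on symbol 0: members go to different blocks, giving {q1,q9} and {q5}.
Refine {q2,q6} on symbol 1: members go to different blocks, giving {q2} and {q6}.
Stable partition: {q10} | {q1,q9} | {q0} | {q12} | {q2} | {q8} | {q11} | {q5} | {q6} — 9 equivalence classes.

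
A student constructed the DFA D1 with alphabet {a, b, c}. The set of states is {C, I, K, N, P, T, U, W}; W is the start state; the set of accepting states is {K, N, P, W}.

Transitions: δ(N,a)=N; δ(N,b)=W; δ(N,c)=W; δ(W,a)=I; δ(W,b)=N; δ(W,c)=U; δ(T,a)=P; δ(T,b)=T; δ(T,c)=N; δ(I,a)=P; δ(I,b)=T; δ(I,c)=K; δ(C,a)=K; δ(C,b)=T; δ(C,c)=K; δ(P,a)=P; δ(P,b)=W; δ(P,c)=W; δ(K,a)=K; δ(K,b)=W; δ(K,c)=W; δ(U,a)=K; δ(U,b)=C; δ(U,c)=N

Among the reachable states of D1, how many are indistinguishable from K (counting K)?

3

Start with accepting vs non-accepting: {K,N,P,W} | {C,I,T,U}.
On input a, block {K,N,P,W} splits into {K,N,P} and {W}.
No further refinement is possible. Final partition (3 blocks): {K,N,P} | {C,I,T,U} | {W}.
State K belongs to the block {K,N,P}, which has 3 states.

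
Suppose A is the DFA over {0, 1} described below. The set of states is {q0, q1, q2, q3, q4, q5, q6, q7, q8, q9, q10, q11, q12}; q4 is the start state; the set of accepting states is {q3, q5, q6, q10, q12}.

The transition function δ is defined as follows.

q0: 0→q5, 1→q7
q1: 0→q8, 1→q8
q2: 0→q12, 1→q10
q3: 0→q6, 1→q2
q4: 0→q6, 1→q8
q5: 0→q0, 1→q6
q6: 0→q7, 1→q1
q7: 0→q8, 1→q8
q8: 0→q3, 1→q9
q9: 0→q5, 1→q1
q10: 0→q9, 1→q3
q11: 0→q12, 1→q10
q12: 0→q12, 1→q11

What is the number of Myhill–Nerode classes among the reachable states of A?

10

P0 = {q3,q5,q6,q10,q12} | {q0,q1,q2,q4,q7,q8,q9,q11}.
On input 0, block {q3,q5,q6,q10,q12} splits into {q5,q6,q10} and {q3,q12}.
Split {q5,q6,q10} by δ(·,1) → {q5} and {q6} and {q10}.
Split {q0,q1,q2,q4,q7,q8,q9,q11} by δ(·,0) → {q2,q8,q11} and {q0,q9} and {q1,q7} and {q4}.
Refine {q2,q8,q11} on symbol 1: members go to different blocks, giving {q2,q11} and {q8}.
Split {q3,q12} by δ(·,0) → {q3} and {q12}.
Stable partition: {q5} | {q2,q11} | {q3} | {q6} | {q10} | {q0,q9} | {q1,q7} | {q4} | {q8} | {q12} — 10 equivalence classes.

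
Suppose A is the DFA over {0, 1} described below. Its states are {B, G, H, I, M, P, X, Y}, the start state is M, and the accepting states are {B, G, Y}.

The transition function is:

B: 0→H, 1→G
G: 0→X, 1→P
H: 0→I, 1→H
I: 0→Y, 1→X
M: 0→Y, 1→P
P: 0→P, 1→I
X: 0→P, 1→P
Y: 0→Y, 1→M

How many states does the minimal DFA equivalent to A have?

5

First remove the unreachable states {B,G,H}; 5 states remain.
Initial partition by acceptance: {Y} | {I,M,P,X}.
Split {I,M,P,X} by δ(·,0) → {I,M} and {P,X}.
On input 1, block {P,X} splits into {P} and {X}.
On input 1, block {I,M} splits into {I} and {M}.
Stable partition: {Y} | {I} | {P} | {X} | {M} — 5 equivalence classes.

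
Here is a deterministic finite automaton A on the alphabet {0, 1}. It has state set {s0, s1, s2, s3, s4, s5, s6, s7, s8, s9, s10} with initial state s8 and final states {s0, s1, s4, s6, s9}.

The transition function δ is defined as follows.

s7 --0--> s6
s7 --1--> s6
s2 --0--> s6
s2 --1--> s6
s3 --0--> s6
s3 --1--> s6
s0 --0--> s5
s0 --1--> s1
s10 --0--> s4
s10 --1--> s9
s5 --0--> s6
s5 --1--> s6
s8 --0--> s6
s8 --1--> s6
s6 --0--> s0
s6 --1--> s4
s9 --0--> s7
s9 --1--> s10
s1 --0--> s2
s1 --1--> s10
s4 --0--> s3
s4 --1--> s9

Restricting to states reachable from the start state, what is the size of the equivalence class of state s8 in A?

5

Every state is reachable, so we keep all 11.
Start with accepting vs non-accepting: {s0,s1,s4,s6,s9} | {s2,s3,s5,s7,s8,s10}.
Split {s0,s1,s4,s6,s9} by δ(·,0) → {s0,s1,s4,s9} and {s6}.
Refine {s0,s1,s4,s9} on symbol 1: members go to different blocks, giving {s0,s4} and {s1,s9}.
Split {s2,s3,s5,s7,s8,s10} by δ(·,0) → {s2,s3,s5,s7,s8} and {s10}.
Stable partition: {s0,s4} | {s2,s3,s5,s7,s8} | {s6} | {s1,s9} | {s10} — 5 equivalence classes.
State s8 belongs to the block {s2,s3,s5,s7,s8}, which has 5 states.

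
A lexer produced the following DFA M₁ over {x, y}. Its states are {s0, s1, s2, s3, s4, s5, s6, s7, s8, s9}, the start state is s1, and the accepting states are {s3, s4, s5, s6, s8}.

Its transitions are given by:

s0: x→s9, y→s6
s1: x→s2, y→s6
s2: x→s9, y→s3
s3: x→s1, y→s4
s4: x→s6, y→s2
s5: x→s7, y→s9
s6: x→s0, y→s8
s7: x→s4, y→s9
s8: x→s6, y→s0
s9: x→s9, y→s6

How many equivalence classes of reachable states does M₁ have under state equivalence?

3

States {s5,s7} cannot be reached from the start state, so discard them.
P0 = {s3,s4,s6,s8} | {s0,s1,s2,s9}.
On input x, block {s3,s4,s6,s8} splits into {s3,s6} and {s4,s8}.
No further refinement is possible. Final partition (3 blocks): {s3,s6} | {s0,s1,s2,s9} | {s4,s8}.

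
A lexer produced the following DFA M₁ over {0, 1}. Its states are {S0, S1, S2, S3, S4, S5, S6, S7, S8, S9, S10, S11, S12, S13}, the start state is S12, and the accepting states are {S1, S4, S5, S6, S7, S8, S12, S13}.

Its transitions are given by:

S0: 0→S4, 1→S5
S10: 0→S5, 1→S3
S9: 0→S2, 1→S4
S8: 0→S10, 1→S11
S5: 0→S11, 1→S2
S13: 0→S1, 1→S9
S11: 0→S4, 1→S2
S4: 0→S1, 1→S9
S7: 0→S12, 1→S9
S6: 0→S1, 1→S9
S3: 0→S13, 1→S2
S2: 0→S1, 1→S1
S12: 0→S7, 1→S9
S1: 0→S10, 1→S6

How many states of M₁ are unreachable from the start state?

2

No path from S12 leads to S0, S8; the other 12 states are all reachable.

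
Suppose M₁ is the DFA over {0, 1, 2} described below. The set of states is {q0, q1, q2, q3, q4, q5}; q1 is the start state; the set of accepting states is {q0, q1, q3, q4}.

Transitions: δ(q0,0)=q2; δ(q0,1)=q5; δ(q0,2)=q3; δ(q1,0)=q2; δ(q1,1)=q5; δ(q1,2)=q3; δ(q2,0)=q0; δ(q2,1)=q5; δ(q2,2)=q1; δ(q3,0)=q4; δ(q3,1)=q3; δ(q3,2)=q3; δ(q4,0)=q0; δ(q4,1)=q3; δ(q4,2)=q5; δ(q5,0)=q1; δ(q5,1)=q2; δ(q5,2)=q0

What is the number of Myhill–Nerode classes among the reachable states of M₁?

Every state is reachable, so we keep all 6.
Initial partition by acceptance: {q0,q1,q3,q4} | {q2,q5}.
Refine {q0,q1,q3,q4} on symbol 0: members go to different blocks, giving {q0,q1} and {q3,q4}.
Split {q3,q4} by δ(·,0) → {q3} and {q4}.
No further refinement is possible. Final partition (4 blocks): {q0,q1} | {q2,q5} | {q3} | {q4}.

4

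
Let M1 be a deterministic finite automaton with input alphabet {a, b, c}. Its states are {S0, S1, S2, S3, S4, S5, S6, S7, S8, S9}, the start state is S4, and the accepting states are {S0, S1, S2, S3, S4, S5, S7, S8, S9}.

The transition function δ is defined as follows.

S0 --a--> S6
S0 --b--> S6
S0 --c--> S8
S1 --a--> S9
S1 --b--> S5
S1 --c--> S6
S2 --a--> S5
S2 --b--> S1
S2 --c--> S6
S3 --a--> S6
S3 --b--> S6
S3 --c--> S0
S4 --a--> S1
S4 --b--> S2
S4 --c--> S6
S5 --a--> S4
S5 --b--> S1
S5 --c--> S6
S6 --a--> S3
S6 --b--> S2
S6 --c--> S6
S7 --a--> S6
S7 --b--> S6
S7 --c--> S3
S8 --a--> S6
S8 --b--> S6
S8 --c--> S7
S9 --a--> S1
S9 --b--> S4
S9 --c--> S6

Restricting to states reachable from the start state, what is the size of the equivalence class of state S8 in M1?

Start with accepting vs non-accepting: {S0,S1,S2,S3,S4,S5,S7,S8,S9} | {S6}.
Split {S0,S1,S2,S3,S4,S5,S7,S8,S9} by δ(·,a) → {S1,S2,S4,S5,S9} and {S0,S3,S7,S8}.
Stable partition: {S1,S2,S4,S5,S9} | {S6} | {S0,S3,S7,S8} — 3 equivalence classes.
The equivalence class containing S8 is {S0,S3,S7,S8}, of size 4.

4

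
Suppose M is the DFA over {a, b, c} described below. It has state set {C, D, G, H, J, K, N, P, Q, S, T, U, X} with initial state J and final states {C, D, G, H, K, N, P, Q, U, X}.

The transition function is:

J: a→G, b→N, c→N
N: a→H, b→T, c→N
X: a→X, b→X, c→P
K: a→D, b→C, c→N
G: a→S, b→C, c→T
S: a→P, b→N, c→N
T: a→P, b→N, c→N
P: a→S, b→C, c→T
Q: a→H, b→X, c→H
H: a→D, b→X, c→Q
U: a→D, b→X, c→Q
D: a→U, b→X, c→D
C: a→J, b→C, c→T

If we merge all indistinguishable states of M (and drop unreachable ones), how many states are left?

First remove the unreachable states {K}; 12 states remain.
Initial partition by acceptance: {C,D,G,H,N,P,Q,U,X} | {J,S,T}.
Split {C,D,G,H,N,P,Q,U,X} by δ(·,a) → {D,H,N,Q,U,X} and {C,G,P}.
Split {D,H,N,Q,U,X} by δ(·,b) → {D,H,Q,U,X} and {N}.
Split {D,H,Q,U,X} by δ(·,c) → {D,H,Q,U} and {X}.
Stable partition: {D,H,Q,U} | {J,S,T} | {C,G,P} | {N} | {X} — 5 equivalence classes.

5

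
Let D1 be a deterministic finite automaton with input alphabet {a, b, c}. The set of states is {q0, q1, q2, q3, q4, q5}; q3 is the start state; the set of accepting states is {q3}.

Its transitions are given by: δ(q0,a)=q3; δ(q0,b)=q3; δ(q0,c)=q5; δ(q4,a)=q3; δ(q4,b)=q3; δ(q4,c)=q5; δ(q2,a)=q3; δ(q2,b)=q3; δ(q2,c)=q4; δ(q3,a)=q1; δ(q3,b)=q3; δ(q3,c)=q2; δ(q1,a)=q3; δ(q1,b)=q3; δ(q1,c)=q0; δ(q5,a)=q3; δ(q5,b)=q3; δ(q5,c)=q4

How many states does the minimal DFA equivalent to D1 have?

Start with accepting vs non-accepting: {q3} | {q0,q1,q2,q4,q5}.
No further refinement is possible. Final partition (2 blocks): {q3} | {q0,q1,q2,q4,q5}.

2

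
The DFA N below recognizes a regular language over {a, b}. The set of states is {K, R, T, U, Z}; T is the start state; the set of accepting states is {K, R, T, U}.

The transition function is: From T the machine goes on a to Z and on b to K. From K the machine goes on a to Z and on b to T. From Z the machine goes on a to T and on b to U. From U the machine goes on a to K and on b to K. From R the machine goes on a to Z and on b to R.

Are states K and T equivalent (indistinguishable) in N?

Yes

States {R} cannot be reached from the start state, so discard them.
Start with accepting vs non-accepting: {K,T,U} | {Z}.
Refine {K,T,U} on symbol a: members go to different blocks, giving {K,T} and {U}.
The partition is now stable with 3 blocks: {K,T} | {Z} | {U}.
K and T lie in the same block of the stable partition, so they are equivalent — no string distinguishes them.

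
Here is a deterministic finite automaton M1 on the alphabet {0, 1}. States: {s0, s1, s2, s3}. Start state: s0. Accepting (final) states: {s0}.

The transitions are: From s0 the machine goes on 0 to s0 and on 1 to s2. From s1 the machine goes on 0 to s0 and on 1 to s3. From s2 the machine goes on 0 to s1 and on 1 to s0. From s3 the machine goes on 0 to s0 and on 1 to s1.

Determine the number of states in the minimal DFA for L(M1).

3

P0 = {s0} | {s1,s2,s3}.
Split {s1,s2,s3} by δ(·,0) → {s1,s3} and {s2}.
Stable partition: {s0} | {s1,s3} | {s2} — 3 equivalence classes.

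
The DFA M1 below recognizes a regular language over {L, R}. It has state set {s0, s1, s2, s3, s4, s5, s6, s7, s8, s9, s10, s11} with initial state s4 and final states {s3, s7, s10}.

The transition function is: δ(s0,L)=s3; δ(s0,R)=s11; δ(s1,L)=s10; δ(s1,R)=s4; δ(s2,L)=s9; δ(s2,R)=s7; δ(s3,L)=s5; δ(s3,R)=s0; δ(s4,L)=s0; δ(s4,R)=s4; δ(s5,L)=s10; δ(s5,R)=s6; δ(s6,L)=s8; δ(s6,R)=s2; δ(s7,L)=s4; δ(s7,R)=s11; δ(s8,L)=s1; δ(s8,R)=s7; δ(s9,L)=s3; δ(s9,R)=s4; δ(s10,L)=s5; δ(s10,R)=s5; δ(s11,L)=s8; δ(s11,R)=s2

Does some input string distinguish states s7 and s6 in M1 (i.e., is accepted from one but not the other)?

All states are reachable from the start state.
Initial partition by acceptance: {s3,s7,s10} | {s0,s1,s2,s4,s5,s6,s8,s9,s11}.
Refine {s0,s1,s2,s4,s5,s6,s8,s9,s11} on symbol L: members go to different blocks, giving {s2,s4,s6,s8,s11} and {s0,s1,s5,s9}.
Refine {s3,s7,s10} on symbol L: members go to different blocks, giving {s3,s10} and {s7}.
On input L, block {s2,s4,s6,s8,s11} splits into {s2,s4,s8} and {s6,s11}.
On input R, block {s2,s4,s8} splits into {s2,s8} and {s4}.
Refine {s0,s1,s5,s9} on symbol R: members go to different blocks, giving {s0,s5} and {s1,s9}.
No further refinement is possible. Final partition (7 blocks): {s3,s10} | {s2,s8} | {s0,s5} | {s7} | {s6,s11} | {s4} | {s1,s9}.
s7 and s6 end up in different blocks, so they are distinguishable. For instance, the string 'ε' is accepted from only s7.

Yes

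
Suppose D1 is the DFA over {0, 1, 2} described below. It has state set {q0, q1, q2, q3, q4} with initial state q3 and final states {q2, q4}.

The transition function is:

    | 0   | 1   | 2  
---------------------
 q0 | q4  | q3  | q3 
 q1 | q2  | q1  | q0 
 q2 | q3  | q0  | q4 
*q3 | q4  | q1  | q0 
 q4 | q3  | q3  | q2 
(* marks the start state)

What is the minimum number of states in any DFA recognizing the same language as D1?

P0 = {q2,q4} | {q0,q1,q3}.
No further refinement is possible. Final partition (2 blocks): {q2,q4} | {q0,q1,q3}.

2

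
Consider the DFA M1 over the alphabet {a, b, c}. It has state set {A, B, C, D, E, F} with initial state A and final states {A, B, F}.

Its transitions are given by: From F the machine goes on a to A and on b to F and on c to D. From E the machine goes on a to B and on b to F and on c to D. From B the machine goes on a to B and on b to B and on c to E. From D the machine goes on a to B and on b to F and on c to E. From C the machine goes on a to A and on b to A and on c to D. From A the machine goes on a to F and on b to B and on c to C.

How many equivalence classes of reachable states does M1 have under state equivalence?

Every state is reachable, so we keep all 6.
Initial partition by acceptance: {A,B,F} | {C,D,E}.
Stable partition: {A,B,F} | {C,D,E} — 2 equivalence classes.

2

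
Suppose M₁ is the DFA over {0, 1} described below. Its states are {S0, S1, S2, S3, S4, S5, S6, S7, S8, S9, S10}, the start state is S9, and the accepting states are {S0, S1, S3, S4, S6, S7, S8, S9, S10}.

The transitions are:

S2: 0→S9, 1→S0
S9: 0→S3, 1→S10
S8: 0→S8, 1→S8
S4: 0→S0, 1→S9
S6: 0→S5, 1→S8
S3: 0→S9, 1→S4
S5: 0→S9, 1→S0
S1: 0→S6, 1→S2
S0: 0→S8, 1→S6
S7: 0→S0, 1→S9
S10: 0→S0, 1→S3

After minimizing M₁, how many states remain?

States {S1,S2,S7} cannot be reached from the start state, so discard them.
Start with accepting vs non-accepting: {S0,S3,S4,S6,S8,S9,S10} | {S5}.
Split {S0,S3,S4,S6,S8,S9,S10} by δ(·,0) → {S0,S3,S4,S8,S9,S10} and {S6}.
On input 1, block {S0,S3,S4,S8,S9,S10} splits into {S3,S4,S8,S9,S10} and {S0}.
Split {S3,S4,S8,S9,S10} by δ(·,0) → {S3,S8,S9} and {S4,S10}.
Split {S3,S8,S9} by δ(·,1) → {S3,S9} and {S8}.
Stable partition: {S3,S9} | {S5} | {S6} | {S0} | {S4,S10} | {S8} — 6 equivalence classes.

6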